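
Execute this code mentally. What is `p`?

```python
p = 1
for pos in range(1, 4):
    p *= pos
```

Let's trace through this code step by step.

Initialize: p = 1
Entering loop: for pos in range(1, 4):

After execution: p = 6
6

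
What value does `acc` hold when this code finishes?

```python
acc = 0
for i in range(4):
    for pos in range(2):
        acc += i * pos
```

Let's trace through this code step by step.

Initialize: acc = 0
Entering loop: for i in range(4):

After execution: acc = 6
6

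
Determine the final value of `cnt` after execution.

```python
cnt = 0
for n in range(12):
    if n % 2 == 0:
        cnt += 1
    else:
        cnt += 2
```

Let's trace through this code step by step.

Initialize: cnt = 0
Entering loop: for n in range(12):

After execution: cnt = 18
18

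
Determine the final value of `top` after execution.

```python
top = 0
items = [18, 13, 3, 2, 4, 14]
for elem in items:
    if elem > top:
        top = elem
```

Let's trace through this code step by step.

Initialize: top = 0
Initialize: items = [18, 13, 3, 2, 4, 14]
Entering loop: for elem in items:

After execution: top = 18
18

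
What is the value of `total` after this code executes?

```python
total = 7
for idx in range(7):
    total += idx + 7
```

Let's trace through this code step by step.

Initialize: total = 7
Entering loop: for idx in range(7):

After execution: total = 77
77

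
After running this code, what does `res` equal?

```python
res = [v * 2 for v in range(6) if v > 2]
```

Let's trace through this code step by step.

Initialize: res = [v * 2 for v in range(6) if v > 2]

After execution: res = [6, 8, 10]
[6, 8, 10]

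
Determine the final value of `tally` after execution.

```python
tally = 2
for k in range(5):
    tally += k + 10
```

Let's trace through this code step by step.

Initialize: tally = 2
Entering loop: for k in range(5):

After execution: tally = 62
62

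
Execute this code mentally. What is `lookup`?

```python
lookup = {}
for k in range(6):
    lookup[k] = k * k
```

Let's trace through this code step by step.

Initialize: lookup = {}
Entering loop: for k in range(6):

After execution: lookup = {0: 0, 1: 1, 2: 4, 3: 9, 4: 16, 5: 25}
{0: 0, 1: 1, 2: 4, 3: 9, 4: 16, 5: 25}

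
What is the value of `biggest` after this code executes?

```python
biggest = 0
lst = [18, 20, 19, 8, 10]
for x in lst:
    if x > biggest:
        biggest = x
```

Let's trace through this code step by step.

Initialize: biggest = 0
Initialize: lst = [18, 20, 19, 8, 10]
Entering loop: for x in lst:

After execution: biggest = 20
20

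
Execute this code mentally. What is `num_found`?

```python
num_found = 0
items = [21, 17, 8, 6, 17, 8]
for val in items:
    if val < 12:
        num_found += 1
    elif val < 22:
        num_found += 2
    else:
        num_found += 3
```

Let's trace through this code step by step.

Initialize: num_found = 0
Initialize: items = [21, 17, 8, 6, 17, 8]
Entering loop: for val in items:

After execution: num_found = 9
9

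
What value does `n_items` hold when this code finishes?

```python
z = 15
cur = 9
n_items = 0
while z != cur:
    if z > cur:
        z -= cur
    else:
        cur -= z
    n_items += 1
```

Let's trace through this code step by step.

Initialize: z = 15
Initialize: cur = 9
Initialize: n_items = 0
Entering loop: while z != cur:

After execution: n_items = 3
3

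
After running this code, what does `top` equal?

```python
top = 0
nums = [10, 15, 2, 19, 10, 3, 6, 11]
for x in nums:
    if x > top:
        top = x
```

Let's trace through this code step by step.

Initialize: top = 0
Initialize: nums = [10, 15, 2, 19, 10, 3, 6, 11]
Entering loop: for x in nums:

After execution: top = 19
19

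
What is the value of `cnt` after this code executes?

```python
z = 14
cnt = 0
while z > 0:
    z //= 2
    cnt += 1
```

Let's trace through this code step by step.

Initialize: z = 14
Initialize: cnt = 0
Entering loop: while z > 0:

After execution: cnt = 4
4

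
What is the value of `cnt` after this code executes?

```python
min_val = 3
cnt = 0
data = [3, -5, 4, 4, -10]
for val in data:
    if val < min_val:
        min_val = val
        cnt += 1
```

Let's trace through this code step by step.

Initialize: min_val = 3
Initialize: cnt = 0
Initialize: data = [3, -5, 4, 4, -10]
Entering loop: for val in data:

After execution: cnt = 2
2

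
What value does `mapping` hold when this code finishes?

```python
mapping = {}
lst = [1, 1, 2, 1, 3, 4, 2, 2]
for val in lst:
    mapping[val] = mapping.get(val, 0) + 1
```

Let's trace through this code step by step.

Initialize: mapping = {}
Initialize: lst = [1, 1, 2, 1, 3, 4, 2, 2]
Entering loop: for val in lst:

After execution: mapping = {1: 3, 2: 3, 3: 1, 4: 1}
{1: 3, 2: 3, 3: 1, 4: 1}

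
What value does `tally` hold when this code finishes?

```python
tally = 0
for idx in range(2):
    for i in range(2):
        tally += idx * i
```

Let's trace through this code step by step.

Initialize: tally = 0
Entering loop: for idx in range(2):

After execution: tally = 1
1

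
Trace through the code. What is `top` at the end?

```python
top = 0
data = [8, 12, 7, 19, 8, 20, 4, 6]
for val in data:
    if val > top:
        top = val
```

Let's trace through this code step by step.

Initialize: top = 0
Initialize: data = [8, 12, 7, 19, 8, 20, 4, 6]
Entering loop: for val in data:

After execution: top = 20
20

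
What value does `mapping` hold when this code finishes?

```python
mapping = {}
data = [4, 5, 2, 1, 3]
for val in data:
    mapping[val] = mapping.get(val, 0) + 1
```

Let's trace through this code step by step.

Initialize: mapping = {}
Initialize: data = [4, 5, 2, 1, 3]
Entering loop: for val in data:

After execution: mapping = {4: 1, 5: 1, 2: 1, 1: 1, 3: 1}
{4: 1, 5: 1, 2: 1, 1: 1, 3: 1}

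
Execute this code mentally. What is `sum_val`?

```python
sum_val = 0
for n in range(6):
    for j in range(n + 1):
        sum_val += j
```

Let's trace through this code step by step.

Initialize: sum_val = 0
Entering loop: for n in range(6):

After execution: sum_val = 35
35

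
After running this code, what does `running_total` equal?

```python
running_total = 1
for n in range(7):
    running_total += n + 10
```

Let's trace through this code step by step.

Initialize: running_total = 1
Entering loop: for n in range(7):

After execution: running_total = 92
92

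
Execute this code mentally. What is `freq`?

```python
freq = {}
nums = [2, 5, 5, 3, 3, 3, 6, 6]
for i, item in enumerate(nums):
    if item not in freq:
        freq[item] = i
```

Let's trace through this code step by step.

Initialize: freq = {}
Initialize: nums = [2, 5, 5, 3, 3, 3, 6, 6]
Entering loop: for i, item in enumerate(nums):

After execution: freq = {2: 0, 5: 1, 3: 3, 6: 6}
{2: 0, 5: 1, 3: 3, 6: 6}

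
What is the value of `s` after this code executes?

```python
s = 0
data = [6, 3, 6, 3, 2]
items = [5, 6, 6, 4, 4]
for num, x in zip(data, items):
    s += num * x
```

Let's trace through this code step by step.

Initialize: s = 0
Initialize: data = [6, 3, 6, 3, 2]
Initialize: items = [5, 6, 6, 4, 4]
Entering loop: for num, x in zip(data, items):

After execution: s = 104
104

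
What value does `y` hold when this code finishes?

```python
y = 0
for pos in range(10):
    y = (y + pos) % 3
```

Let's trace through this code step by step.

Initialize: y = 0
Entering loop: for pos in range(10):

After execution: y = 0
0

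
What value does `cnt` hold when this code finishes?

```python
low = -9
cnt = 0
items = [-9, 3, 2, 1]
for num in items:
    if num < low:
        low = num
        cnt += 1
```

Let's trace through this code step by step.

Initialize: low = -9
Initialize: cnt = 0
Initialize: items = [-9, 3, 2, 1]
Entering loop: for num in items:

After execution: cnt = 0
0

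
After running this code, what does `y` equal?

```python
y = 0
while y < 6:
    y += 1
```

Let's trace through this code step by step.

Initialize: y = 0
Entering loop: while y < 6:

After execution: y = 6
6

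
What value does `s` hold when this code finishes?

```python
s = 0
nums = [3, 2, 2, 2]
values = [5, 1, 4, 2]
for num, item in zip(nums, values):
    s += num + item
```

Let's trace through this code step by step.

Initialize: s = 0
Initialize: nums = [3, 2, 2, 2]
Initialize: values = [5, 1, 4, 2]
Entering loop: for num, item in zip(nums, values):

After execution: s = 21
21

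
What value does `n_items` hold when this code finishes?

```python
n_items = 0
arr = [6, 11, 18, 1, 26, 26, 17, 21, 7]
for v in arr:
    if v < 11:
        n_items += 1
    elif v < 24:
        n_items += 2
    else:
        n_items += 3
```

Let's trace through this code step by step.

Initialize: n_items = 0
Initialize: arr = [6, 11, 18, 1, 26, 26, 17, 21, 7]
Entering loop: for v in arr:

After execution: n_items = 17
17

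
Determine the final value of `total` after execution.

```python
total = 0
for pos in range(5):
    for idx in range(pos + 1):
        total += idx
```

Let's trace through this code step by step.

Initialize: total = 0
Entering loop: for pos in range(5):

After execution: total = 20
20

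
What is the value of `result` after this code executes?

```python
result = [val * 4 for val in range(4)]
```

Let's trace through this code step by step.

Initialize: result = [val * 4 for val in range(4)]

After execution: result = [0, 4, 8, 12]
[0, 4, 8, 12]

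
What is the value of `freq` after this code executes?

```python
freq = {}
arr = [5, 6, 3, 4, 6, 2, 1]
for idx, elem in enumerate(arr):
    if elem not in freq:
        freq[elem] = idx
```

Let's trace through this code step by step.

Initialize: freq = {}
Initialize: arr = [5, 6, 3, 4, 6, 2, 1]
Entering loop: for idx, elem in enumerate(arr):

After execution: freq = {5: 0, 6: 1, 3: 2, 4: 3, 2: 5, 1: 6}
{5: 0, 6: 1, 3: 2, 4: 3, 2: 5, 1: 6}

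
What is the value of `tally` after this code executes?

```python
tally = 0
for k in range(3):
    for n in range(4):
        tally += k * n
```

Let's trace through this code step by step.

Initialize: tally = 0
Entering loop: for k in range(3):

After execution: tally = 18
18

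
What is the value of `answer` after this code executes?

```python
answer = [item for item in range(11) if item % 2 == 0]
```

Let's trace through this code step by step.

Initialize: answer = [item for item in range(11) if item % 2 == 0]

After execution: answer = [0, 2, 4, 6, 8, 10]
[0, 2, 4, 6, 8, 10]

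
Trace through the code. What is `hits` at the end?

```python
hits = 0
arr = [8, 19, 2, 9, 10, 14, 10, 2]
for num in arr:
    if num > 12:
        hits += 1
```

Let's trace through this code step by step.

Initialize: hits = 0
Initialize: arr = [8, 19, 2, 9, 10, 14, 10, 2]
Entering loop: for num in arr:

After execution: hits = 2
2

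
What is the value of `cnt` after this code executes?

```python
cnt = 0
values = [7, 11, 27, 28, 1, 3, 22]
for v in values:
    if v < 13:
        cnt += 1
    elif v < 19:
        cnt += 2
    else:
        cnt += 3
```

Let's trace through this code step by step.

Initialize: cnt = 0
Initialize: values = [7, 11, 27, 28, 1, 3, 22]
Entering loop: for v in values:

After execution: cnt = 13
13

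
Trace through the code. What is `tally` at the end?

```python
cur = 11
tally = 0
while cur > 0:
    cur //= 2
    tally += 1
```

Let's trace through this code step by step.

Initialize: cur = 11
Initialize: tally = 0
Entering loop: while cur > 0:

After execution: tally = 4
4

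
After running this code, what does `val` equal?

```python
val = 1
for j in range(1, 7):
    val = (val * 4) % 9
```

Let's trace through this code step by step.

Initialize: val = 1
Entering loop: for j in range(1, 7):

After execution: val = 1
1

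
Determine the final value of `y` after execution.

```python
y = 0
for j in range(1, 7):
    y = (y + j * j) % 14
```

Let's trace through this code step by step.

Initialize: y = 0
Entering loop: for j in range(1, 7):

After execution: y = 7
7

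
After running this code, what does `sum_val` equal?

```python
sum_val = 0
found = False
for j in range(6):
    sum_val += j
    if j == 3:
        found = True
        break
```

Let's trace through this code step by step.

Initialize: sum_val = 0
Initialize: found = False
Entering loop: for j in range(6):

After execution: sum_val = 6
6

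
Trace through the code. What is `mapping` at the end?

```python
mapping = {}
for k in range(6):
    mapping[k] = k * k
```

Let's trace through this code step by step.

Initialize: mapping = {}
Entering loop: for k in range(6):

After execution: mapping = {0: 0, 1: 1, 2: 4, 3: 9, 4: 16, 5: 25}
{0: 0, 1: 1, 2: 4, 3: 9, 4: 16, 5: 25}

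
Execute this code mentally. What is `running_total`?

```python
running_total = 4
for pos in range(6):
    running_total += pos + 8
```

Let's trace through this code step by step.

Initialize: running_total = 4
Entering loop: for pos in range(6):

After execution: running_total = 67
67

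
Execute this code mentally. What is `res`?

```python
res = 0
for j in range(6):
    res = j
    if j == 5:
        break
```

Let's trace through this code step by step.

Initialize: res = 0
Entering loop: for j in range(6):

After execution: res = 5
5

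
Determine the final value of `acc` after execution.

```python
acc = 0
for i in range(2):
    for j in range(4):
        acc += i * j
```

Let's trace through this code step by step.

Initialize: acc = 0
Entering loop: for i in range(2):

After execution: acc = 6
6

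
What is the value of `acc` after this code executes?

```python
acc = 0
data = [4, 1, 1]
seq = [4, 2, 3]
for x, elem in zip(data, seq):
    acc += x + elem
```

Let's trace through this code step by step.

Initialize: acc = 0
Initialize: data = [4, 1, 1]
Initialize: seq = [4, 2, 3]
Entering loop: for x, elem in zip(data, seq):

After execution: acc = 15
15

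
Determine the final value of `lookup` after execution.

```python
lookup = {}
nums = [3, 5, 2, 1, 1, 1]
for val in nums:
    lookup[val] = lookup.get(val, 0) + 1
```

Let's trace through this code step by step.

Initialize: lookup = {}
Initialize: nums = [3, 5, 2, 1, 1, 1]
Entering loop: for val in nums:

After execution: lookup = {3: 1, 5: 1, 2: 1, 1: 3}
{3: 1, 5: 1, 2: 1, 1: 3}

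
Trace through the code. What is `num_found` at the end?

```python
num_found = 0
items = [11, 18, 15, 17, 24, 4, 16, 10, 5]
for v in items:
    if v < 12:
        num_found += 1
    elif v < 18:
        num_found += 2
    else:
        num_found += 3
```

Let's trace through this code step by step.

Initialize: num_found = 0
Initialize: items = [11, 18, 15, 17, 24, 4, 16, 10, 5]
Entering loop: for v in items:

After execution: num_found = 16
16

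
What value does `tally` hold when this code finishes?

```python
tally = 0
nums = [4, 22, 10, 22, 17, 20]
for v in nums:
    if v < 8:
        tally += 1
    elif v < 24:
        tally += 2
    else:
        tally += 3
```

Let's trace through this code step by step.

Initialize: tally = 0
Initialize: nums = [4, 22, 10, 22, 17, 20]
Entering loop: for v in nums:

After execution: tally = 11
11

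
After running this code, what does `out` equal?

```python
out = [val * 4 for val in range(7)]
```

Let's trace through this code step by step.

Initialize: out = [val * 4 for val in range(7)]

After execution: out = [0, 4, 8, 12, 16, 20, 24]
[0, 4, 8, 12, 16, 20, 24]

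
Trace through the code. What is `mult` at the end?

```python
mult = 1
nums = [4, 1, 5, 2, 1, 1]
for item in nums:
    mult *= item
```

Let's trace through this code step by step.

Initialize: mult = 1
Initialize: nums = [4, 1, 5, 2, 1, 1]
Entering loop: for item in nums:

After execution: mult = 40
40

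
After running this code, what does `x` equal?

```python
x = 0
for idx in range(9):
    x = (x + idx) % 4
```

Let's trace through this code step by step.

Initialize: x = 0
Entering loop: for idx in range(9):

After execution: x = 0
0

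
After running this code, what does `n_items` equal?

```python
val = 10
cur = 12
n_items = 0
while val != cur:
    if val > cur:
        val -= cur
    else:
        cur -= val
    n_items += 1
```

Let's trace through this code step by step.

Initialize: val = 10
Initialize: cur = 12
Initialize: n_items = 0
Entering loop: while val != cur:

After execution: n_items = 5
5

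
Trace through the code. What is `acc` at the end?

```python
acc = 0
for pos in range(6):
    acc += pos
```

Let's trace through this code step by step.

Initialize: acc = 0
Entering loop: for pos in range(6):

After execution: acc = 15
15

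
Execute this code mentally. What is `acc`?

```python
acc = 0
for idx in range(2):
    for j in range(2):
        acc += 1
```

Let's trace through this code step by step.

Initialize: acc = 0
Entering loop: for idx in range(2):

After execution: acc = 4
4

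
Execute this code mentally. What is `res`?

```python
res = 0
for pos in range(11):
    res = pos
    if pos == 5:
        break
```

Let's trace through this code step by step.

Initialize: res = 0
Entering loop: for pos in range(11):

After execution: res = 5
5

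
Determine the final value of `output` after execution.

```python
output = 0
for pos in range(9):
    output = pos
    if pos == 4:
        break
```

Let's trace through this code step by step.

Initialize: output = 0
Entering loop: for pos in range(9):

After execution: output = 4
4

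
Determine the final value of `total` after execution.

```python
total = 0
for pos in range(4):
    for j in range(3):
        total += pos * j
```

Let's trace through this code step by step.

Initialize: total = 0
Entering loop: for pos in range(4):

After execution: total = 18
18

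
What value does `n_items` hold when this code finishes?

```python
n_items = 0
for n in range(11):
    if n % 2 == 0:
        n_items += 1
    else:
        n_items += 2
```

Let's trace through this code step by step.

Initialize: n_items = 0
Entering loop: for n in range(11):

After execution: n_items = 16
16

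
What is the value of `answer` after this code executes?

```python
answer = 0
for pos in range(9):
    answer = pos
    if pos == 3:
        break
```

Let's trace through this code step by step.

Initialize: answer = 0
Entering loop: for pos in range(9):

After execution: answer = 3
3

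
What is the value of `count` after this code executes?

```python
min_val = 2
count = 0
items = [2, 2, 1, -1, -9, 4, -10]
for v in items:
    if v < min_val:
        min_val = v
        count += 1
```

Let's trace through this code step by step.

Initialize: min_val = 2
Initialize: count = 0
Initialize: items = [2, 2, 1, -1, -9, 4, -10]
Entering loop: for v in items:

After execution: count = 4
4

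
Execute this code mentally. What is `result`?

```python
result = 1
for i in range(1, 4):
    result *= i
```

Let's trace through this code step by step.

Initialize: result = 1
Entering loop: for i in range(1, 4):

After execution: result = 6
6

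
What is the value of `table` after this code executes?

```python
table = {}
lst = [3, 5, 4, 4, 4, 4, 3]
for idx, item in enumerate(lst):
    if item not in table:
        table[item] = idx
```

Let's trace through this code step by step.

Initialize: table = {}
Initialize: lst = [3, 5, 4, 4, 4, 4, 3]
Entering loop: for idx, item in enumerate(lst):

After execution: table = {3: 0, 5: 1, 4: 2}
{3: 0, 5: 1, 4: 2}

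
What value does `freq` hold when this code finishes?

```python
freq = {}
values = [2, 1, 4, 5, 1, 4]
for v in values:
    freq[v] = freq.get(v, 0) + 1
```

Let's trace through this code step by step.

Initialize: freq = {}
Initialize: values = [2, 1, 4, 5, 1, 4]
Entering loop: for v in values:

After execution: freq = {2: 1, 1: 2, 4: 2, 5: 1}
{2: 1, 1: 2, 4: 2, 5: 1}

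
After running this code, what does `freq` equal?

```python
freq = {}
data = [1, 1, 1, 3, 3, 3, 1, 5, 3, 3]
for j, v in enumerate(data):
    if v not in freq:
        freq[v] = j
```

Let's trace through this code step by step.

Initialize: freq = {}
Initialize: data = [1, 1, 1, 3, 3, 3, 1, 5, 3, 3]
Entering loop: for j, v in enumerate(data):

After execution: freq = {1: 0, 3: 3, 5: 7}
{1: 0, 3: 3, 5: 7}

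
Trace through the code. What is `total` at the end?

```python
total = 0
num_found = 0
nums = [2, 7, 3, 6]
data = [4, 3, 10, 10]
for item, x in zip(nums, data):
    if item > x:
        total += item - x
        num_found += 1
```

Let's trace through this code step by step.

Initialize: total = 0
Initialize: num_found = 0
Initialize: nums = [2, 7, 3, 6]
Initialize: data = [4, 3, 10, 10]
Entering loop: for item, x in zip(nums, data):

After execution: total = 4
4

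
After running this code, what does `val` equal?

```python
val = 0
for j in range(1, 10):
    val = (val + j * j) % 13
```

Let's trace through this code step by step.

Initialize: val = 0
Entering loop: for j in range(1, 10):

After execution: val = 12
12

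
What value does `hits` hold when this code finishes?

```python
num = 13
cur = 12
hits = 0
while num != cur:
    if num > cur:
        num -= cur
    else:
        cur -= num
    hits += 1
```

Let's trace through this code step by step.

Initialize: num = 13
Initialize: cur = 12
Initialize: hits = 0
Entering loop: while num != cur:

After execution: hits = 12
12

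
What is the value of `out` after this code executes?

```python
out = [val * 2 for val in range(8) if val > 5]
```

Let's trace through this code step by step.

Initialize: out = [val * 2 for val in range(8) if val > 5]

After execution: out = [12, 14]
[12, 14]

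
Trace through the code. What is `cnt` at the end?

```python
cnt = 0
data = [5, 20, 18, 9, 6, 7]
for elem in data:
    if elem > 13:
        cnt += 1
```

Let's trace through this code step by step.

Initialize: cnt = 0
Initialize: data = [5, 20, 18, 9, 6, 7]
Entering loop: for elem in data:

After execution: cnt = 2
2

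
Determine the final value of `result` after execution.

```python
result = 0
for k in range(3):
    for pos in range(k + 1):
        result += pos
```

Let's trace through this code step by step.

Initialize: result = 0
Entering loop: for k in range(3):

After execution: result = 4
4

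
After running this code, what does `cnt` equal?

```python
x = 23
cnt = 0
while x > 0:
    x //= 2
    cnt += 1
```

Let's trace through this code step by step.

Initialize: x = 23
Initialize: cnt = 0
Entering loop: while x > 0:

After execution: cnt = 5
5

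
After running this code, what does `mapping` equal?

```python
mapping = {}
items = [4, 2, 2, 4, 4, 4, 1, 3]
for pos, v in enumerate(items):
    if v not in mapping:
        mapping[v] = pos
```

Let's trace through this code step by step.

Initialize: mapping = {}
Initialize: items = [4, 2, 2, 4, 4, 4, 1, 3]
Entering loop: for pos, v in enumerate(items):

After execution: mapping = {4: 0, 2: 1, 1: 6, 3: 7}
{4: 0, 2: 1, 1: 6, 3: 7}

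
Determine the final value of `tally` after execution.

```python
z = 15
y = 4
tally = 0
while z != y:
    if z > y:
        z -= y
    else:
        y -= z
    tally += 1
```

Let's trace through this code step by step.

Initialize: z = 15
Initialize: y = 4
Initialize: tally = 0
Entering loop: while z != y:

After execution: tally = 6
6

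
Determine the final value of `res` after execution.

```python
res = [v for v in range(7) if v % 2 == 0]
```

Let's trace through this code step by step.

Initialize: res = [v for v in range(7) if v % 2 == 0]

After execution: res = [0, 2, 4, 6]
[0, 2, 4, 6]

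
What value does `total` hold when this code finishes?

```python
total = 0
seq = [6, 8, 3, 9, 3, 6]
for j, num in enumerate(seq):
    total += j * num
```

Let's trace through this code step by step.

Initialize: total = 0
Initialize: seq = [6, 8, 3, 9, 3, 6]
Entering loop: for j, num in enumerate(seq):

After execution: total = 83
83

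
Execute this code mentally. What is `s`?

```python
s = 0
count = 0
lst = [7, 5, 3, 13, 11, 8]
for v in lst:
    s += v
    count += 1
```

Let's trace through this code step by step.

Initialize: s = 0
Initialize: count = 0
Initialize: lst = [7, 5, 3, 13, 11, 8]
Entering loop: for v in lst:

After execution: s = 47
47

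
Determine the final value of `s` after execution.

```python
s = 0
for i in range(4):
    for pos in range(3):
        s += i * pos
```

Let's trace through this code step by step.

Initialize: s = 0
Entering loop: for i in range(4):

After execution: s = 18
18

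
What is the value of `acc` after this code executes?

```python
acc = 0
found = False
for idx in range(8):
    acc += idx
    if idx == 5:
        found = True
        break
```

Let's trace through this code step by step.

Initialize: acc = 0
Initialize: found = False
Entering loop: for idx in range(8):

After execution: acc = 15
15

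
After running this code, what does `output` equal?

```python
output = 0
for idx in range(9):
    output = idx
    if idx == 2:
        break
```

Let's trace through this code step by step.

Initialize: output = 0
Entering loop: for idx in range(9):

After execution: output = 2
2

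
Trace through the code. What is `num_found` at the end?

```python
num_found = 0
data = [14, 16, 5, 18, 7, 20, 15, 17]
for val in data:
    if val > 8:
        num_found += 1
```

Let's trace through this code step by step.

Initialize: num_found = 0
Initialize: data = [14, 16, 5, 18, 7, 20, 15, 17]
Entering loop: for val in data:

After execution: num_found = 6
6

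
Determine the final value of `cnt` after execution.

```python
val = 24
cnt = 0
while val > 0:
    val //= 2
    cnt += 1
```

Let's trace through this code step by step.

Initialize: val = 24
Initialize: cnt = 0
Entering loop: while val > 0:

After execution: cnt = 5
5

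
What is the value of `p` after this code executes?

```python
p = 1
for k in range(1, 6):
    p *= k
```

Let's trace through this code step by step.

Initialize: p = 1
Entering loop: for k in range(1, 6):

After execution: p = 120
120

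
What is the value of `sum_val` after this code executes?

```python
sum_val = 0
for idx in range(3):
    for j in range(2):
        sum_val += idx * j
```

Let's trace through this code step by step.

Initialize: sum_val = 0
Entering loop: for idx in range(3):

After execution: sum_val = 3
3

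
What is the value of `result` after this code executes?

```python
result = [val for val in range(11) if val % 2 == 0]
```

Let's trace through this code step by step.

Initialize: result = [val for val in range(11) if val % 2 == 0]

After execution: result = [0, 2, 4, 6, 8, 10]
[0, 2, 4, 6, 8, 10]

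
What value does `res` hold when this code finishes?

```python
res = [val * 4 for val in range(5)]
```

Let's trace through this code step by step.

Initialize: res = [val * 4 for val in range(5)]

After execution: res = [0, 4, 8, 12, 16]
[0, 4, 8, 12, 16]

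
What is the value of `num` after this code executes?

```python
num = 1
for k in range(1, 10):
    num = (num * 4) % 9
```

Let's trace through this code step by step.

Initialize: num = 1
Entering loop: for k in range(1, 10):

After execution: num = 1
1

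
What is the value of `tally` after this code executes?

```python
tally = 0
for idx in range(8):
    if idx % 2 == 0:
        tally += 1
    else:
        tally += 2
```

Let's trace through this code step by step.

Initialize: tally = 0
Entering loop: for idx in range(8):

After execution: tally = 12
12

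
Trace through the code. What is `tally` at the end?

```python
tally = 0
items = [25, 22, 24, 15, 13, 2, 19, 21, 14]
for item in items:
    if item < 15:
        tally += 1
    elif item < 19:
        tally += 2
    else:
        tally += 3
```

Let's trace through this code step by step.

Initialize: tally = 0
Initialize: items = [25, 22, 24, 15, 13, 2, 19, 21, 14]
Entering loop: for item in items:

After execution: tally = 20
20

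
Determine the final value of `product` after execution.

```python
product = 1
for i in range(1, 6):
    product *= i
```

Let's trace through this code step by step.

Initialize: product = 1
Entering loop: for i in range(1, 6):

After execution: product = 120
120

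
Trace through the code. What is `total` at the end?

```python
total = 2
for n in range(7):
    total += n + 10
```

Let's trace through this code step by step.

Initialize: total = 2
Entering loop: for n in range(7):

After execution: total = 93
93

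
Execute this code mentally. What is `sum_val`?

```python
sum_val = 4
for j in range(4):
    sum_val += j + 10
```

Let's trace through this code step by step.

Initialize: sum_val = 4
Entering loop: for j in range(4):

After execution: sum_val = 50
50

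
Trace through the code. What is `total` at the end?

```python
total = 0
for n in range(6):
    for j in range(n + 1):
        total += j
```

Let's trace through this code step by step.

Initialize: total = 0
Entering loop: for n in range(6):

After execution: total = 35
35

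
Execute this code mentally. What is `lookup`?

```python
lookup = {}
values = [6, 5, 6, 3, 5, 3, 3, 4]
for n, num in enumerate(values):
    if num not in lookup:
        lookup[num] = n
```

Let's trace through this code step by step.

Initialize: lookup = {}
Initialize: values = [6, 5, 6, 3, 5, 3, 3, 4]
Entering loop: for n, num in enumerate(values):

After execution: lookup = {6: 0, 5: 1, 3: 3, 4: 7}
{6: 0, 5: 1, 3: 3, 4: 7}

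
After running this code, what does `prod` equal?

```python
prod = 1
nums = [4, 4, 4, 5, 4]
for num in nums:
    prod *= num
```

Let's trace through this code step by step.

Initialize: prod = 1
Initialize: nums = [4, 4, 4, 5, 4]
Entering loop: for num in nums:

After execution: prod = 1280
1280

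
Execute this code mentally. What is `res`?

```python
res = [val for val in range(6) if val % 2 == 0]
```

Let's trace through this code step by step.

Initialize: res = [val for val in range(6) if val % 2 == 0]

After execution: res = [0, 2, 4]
[0, 2, 4]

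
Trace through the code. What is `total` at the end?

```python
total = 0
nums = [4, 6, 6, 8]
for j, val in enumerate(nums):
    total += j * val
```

Let's trace through this code step by step.

Initialize: total = 0
Initialize: nums = [4, 6, 6, 8]
Entering loop: for j, val in enumerate(nums):

After execution: total = 42
42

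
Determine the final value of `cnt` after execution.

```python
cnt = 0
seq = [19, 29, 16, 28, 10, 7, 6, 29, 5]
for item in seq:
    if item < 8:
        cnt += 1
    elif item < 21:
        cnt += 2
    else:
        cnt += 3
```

Let's trace through this code step by step.

Initialize: cnt = 0
Initialize: seq = [19, 29, 16, 28, 10, 7, 6, 29, 5]
Entering loop: for item in seq:

After execution: cnt = 18
18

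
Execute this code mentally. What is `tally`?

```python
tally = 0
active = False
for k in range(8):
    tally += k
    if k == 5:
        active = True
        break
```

Let's trace through this code step by step.

Initialize: tally = 0
Initialize: active = False
Entering loop: for k in range(8):

After execution: tally = 15
15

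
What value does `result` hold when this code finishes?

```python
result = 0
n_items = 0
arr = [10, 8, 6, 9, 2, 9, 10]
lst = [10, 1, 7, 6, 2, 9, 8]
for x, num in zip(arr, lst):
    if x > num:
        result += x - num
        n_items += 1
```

Let's trace through this code step by step.

Initialize: result = 0
Initialize: n_items = 0
Initialize: arr = [10, 8, 6, 9, 2, 9, 10]
Initialize: lst = [10, 1, 7, 6, 2, 9, 8]
Entering loop: for x, num in zip(arr, lst):

After execution: result = 12
12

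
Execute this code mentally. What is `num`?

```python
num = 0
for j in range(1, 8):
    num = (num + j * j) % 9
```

Let's trace through this code step by step.

Initialize: num = 0
Entering loop: for j in range(1, 8):

After execution: num = 5
5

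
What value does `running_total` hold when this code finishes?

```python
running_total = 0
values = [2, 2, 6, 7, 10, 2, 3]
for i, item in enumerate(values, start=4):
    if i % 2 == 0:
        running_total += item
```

Let's trace through this code step by step.

Initialize: running_total = 0
Initialize: values = [2, 2, 6, 7, 10, 2, 3]
Entering loop: for i, item in enumerate(values, start=4):

After execution: running_total = 21
21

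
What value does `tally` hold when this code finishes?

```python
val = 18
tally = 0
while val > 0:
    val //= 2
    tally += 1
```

Let's trace through this code step by step.

Initialize: val = 18
Initialize: tally = 0
Entering loop: while val > 0:

After execution: tally = 5
5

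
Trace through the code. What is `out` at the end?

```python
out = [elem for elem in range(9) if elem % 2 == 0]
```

Let's trace through this code step by step.

Initialize: out = [elem for elem in range(9) if elem % 2 == 0]

After execution: out = [0, 2, 4, 6, 8]
[0, 2, 4, 6, 8]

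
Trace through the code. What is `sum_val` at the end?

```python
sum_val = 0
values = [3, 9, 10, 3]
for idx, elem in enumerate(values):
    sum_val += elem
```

Let's trace through this code step by step.

Initialize: sum_val = 0
Initialize: values = [3, 9, 10, 3]
Entering loop: for idx, elem in enumerate(values):

After execution: sum_val = 25
25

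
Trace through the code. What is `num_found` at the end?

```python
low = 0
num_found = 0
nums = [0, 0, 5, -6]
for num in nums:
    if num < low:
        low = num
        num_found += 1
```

Let's trace through this code step by step.

Initialize: low = 0
Initialize: num_found = 0
Initialize: nums = [0, 0, 5, -6]
Entering loop: for num in nums:

After execution: num_found = 1
1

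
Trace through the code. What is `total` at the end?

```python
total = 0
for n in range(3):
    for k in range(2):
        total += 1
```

Let's trace through this code step by step.

Initialize: total = 0
Entering loop: for n in range(3):

After execution: total = 6
6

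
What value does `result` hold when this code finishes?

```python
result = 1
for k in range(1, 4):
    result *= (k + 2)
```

Let's trace through this code step by step.

Initialize: result = 1
Entering loop: for k in range(1, 4):

After execution: result = 60
60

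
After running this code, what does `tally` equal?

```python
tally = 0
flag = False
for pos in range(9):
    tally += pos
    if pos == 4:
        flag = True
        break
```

Let's trace through this code step by step.

Initialize: tally = 0
Initialize: flag = False
Entering loop: for pos in range(9):

After execution: tally = 10
10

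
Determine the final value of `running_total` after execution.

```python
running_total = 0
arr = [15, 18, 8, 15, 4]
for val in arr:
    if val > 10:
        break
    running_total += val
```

Let's trace through this code step by step.

Initialize: running_total = 0
Initialize: arr = [15, 18, 8, 15, 4]
Entering loop: for val in arr:

After execution: running_total = 0
0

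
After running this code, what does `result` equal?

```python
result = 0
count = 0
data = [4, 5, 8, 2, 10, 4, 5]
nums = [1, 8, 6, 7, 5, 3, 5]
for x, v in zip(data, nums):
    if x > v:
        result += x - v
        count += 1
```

Let's trace through this code step by step.

Initialize: result = 0
Initialize: count = 0
Initialize: data = [4, 5, 8, 2, 10, 4, 5]
Initialize: nums = [1, 8, 6, 7, 5, 3, 5]
Entering loop: for x, v in zip(data, nums):

After execution: result = 11
11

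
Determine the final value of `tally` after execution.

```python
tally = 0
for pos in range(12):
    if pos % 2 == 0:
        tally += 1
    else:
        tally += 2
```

Let's trace through this code step by step.

Initialize: tally = 0
Entering loop: for pos in range(12):

After execution: tally = 18
18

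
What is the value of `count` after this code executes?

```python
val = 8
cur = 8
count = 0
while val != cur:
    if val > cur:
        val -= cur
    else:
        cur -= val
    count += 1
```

Let's trace through this code step by step.

Initialize: val = 8
Initialize: cur = 8
Initialize: count = 0
Entering loop: while val != cur:

After execution: count = 0
0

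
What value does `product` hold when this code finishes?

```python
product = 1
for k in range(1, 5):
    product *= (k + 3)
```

Let's trace through this code step by step.

Initialize: product = 1
Entering loop: for k in range(1, 5):

After execution: product = 840
840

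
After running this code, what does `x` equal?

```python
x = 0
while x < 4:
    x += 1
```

Let's trace through this code step by step.

Initialize: x = 0
Entering loop: while x < 4:

After execution: x = 4
4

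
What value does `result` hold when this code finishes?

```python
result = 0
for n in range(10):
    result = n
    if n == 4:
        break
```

Let's trace through this code step by step.

Initialize: result = 0
Entering loop: for n in range(10):

After execution: result = 4
4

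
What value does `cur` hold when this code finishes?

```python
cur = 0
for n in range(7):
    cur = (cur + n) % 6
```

Let's trace through this code step by step.

Initialize: cur = 0
Entering loop: for n in range(7):

After execution: cur = 3
3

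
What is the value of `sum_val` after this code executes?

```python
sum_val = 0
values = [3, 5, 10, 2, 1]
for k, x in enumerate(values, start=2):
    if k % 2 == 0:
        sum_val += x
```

Let's trace through this code step by step.

Initialize: sum_val = 0
Initialize: values = [3, 5, 10, 2, 1]
Entering loop: for k, x in enumerate(values, start=2):

After execution: sum_val = 14
14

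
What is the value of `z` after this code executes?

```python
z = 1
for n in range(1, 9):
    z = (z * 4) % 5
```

Let's trace through this code step by step.

Initialize: z = 1
Entering loop: for n in range(1, 9):

After execution: z = 1
1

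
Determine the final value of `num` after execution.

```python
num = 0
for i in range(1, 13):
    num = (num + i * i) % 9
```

Let's trace through this code step by step.

Initialize: num = 0
Entering loop: for i in range(1, 13):

After execution: num = 2
2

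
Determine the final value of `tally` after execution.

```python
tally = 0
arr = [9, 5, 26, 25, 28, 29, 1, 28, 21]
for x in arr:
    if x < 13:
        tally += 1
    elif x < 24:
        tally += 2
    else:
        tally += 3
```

Let's trace through this code step by step.

Initialize: tally = 0
Initialize: arr = [9, 5, 26, 25, 28, 29, 1, 28, 21]
Entering loop: for x in arr:

After execution: tally = 20
20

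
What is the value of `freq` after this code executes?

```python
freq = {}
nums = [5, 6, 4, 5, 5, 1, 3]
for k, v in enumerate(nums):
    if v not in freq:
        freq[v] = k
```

Let's trace through this code step by step.

Initialize: freq = {}
Initialize: nums = [5, 6, 4, 5, 5, 1, 3]
Entering loop: for k, v in enumerate(nums):

After execution: freq = {5: 0, 6: 1, 4: 2, 1: 5, 3: 6}
{5: 0, 6: 1, 4: 2, 1: 5, 3: 6}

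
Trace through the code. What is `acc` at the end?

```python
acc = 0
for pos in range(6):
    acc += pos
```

Let's trace through this code step by step.

Initialize: acc = 0
Entering loop: for pos in range(6):

After execution: acc = 15
15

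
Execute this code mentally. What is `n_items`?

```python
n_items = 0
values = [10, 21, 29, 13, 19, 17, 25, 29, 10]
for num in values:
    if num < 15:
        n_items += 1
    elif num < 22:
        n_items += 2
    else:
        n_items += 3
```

Let's trace through this code step by step.

Initialize: n_items = 0
Initialize: values = [10, 21, 29, 13, 19, 17, 25, 29, 10]
Entering loop: for num in values:

After execution: n_items = 18
18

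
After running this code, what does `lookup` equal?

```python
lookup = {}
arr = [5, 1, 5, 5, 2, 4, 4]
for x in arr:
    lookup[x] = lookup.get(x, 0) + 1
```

Let's trace through this code step by step.

Initialize: lookup = {}
Initialize: arr = [5, 1, 5, 5, 2, 4, 4]
Entering loop: for x in arr:

After execution: lookup = {5: 3, 1: 1, 2: 1, 4: 2}
{5: 3, 1: 1, 2: 1, 4: 2}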